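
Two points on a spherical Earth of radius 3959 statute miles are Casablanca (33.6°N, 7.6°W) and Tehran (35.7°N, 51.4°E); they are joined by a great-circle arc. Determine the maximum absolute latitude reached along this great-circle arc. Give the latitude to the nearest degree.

The great circle lies in the plane with unit normal n̂ = (p₁ × p₂)/|p₁ × p₂|.
Here n̂_z ≈ +0.782; the vertex latitude is φ_max = arccos|n̂_z| ≈ 38.5°.

≈ 39°N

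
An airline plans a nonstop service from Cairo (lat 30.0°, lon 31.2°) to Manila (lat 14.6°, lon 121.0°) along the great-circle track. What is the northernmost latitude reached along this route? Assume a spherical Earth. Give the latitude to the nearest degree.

The great circle lies in the plane with unit normal n̂ = (p₁ × p₂)/|p₁ × p₂|.
Here n̂_z ≈ +0.845; the vertex latitude is φ_max = arccos|n̂_z| ≈ 32.3°.
Check via Clairaut: cos φ_max = |cos φ₁| · sin C = cos(30.0°)·sin(77.4°) ≈ 0.845, again giving ≈ 32.3°.

≈ 32°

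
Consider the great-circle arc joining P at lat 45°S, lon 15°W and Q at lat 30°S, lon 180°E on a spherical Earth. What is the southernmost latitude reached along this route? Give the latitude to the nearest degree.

≈ 81°S

The great circle lies in the plane with unit normal n̂ = (p₁ × p₂)/|p₁ × p₂|.
Here n̂_z ≈ -0.163; the vertex latitude is φ_max = arccos|n̂_z| ≈ 80.6°.
Check via Clairaut: cos φ_max = |cos φ₁| · sin C = cos(45.0°)·sin(166.7°) ≈ 0.163, again giving ≈ 80.6°.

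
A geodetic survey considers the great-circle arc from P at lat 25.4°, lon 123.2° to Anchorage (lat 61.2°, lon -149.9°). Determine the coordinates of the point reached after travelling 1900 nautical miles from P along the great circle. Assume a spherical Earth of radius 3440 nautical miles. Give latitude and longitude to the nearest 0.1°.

≈ lat 50.2°, lon 148.7°

Convert each endpoint to a unit vector on the sphere (x = cos φ cos λ, y = cos φ sin λ, z = sin φ).
The central angle between the endpoints is δ = arccos(p₁·p₂) ≈ 1.160 rad (66.5°). The total great-circle distance is δ·R ≈ 1.160 × 3440 ≈ 3990 nmi, so the target fraction is f = 1900/3990 ≈ 0.476.
Interpolate at f ≈ 0.476 with slerp weights a = sin((1−f)δ)/sin δ ≈ 0.623, b = sin(fδ)/sin δ ≈ 0.572.
p = a·p₁ + b·p₂ ≈ (-0.547, 0.332, 0.769); φ = arcsin(p_z) ≈ 50.23°, λ = atan2(p_y, p_x) ≈ 148.69°.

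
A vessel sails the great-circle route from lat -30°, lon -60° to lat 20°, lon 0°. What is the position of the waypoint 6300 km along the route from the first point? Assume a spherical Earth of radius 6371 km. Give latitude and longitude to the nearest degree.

Convert each endpoint to a unit vector on the sphere (x = cos φ cos λ, y = cos φ sin λ, z = sin φ).
The central angle between the endpoints is δ = arccos(p₁·p₂) ≈ 1.333 rad (76.4°). The total great-circle distance is δ·R ≈ 1.333 × 6371 ≈ 8490 km, so the target fraction is f = 6300/8490 ≈ 0.742.
Interpolate at f ≈ 0.742 with slerp weights a = sin((1−f)δ)/sin δ ≈ 0.347, b = sin(fδ)/sin δ ≈ 0.860.
p = a·p₁ + b·p₂ ≈ (0.958, -0.260, 0.121); φ = arcsin(p_z) ≈ 6.93°, λ = atan2(p_y, p_x) ≈ -15.19°.

≈ lat 7°, lon -15°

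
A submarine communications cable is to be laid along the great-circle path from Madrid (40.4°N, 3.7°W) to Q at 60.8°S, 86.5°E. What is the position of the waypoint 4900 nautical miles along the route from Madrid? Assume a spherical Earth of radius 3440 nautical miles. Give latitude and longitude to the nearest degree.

≈ 31°S, 39°E

Write both endpoints as unit vectors p₁, p₂ with components (cos φ cos λ, cos φ sin λ, sin φ).
The central angle between the endpoints is δ = arccos(p₁·p₂) ≈ 2.174 rad (124.5°). The total great-circle distance is δ·R ≈ 2.174 × 3440 ≈ 7478 nmi, so the target fraction is f = 4900/7478 ≈ 0.655.
Interpolate at f ≈ 0.655 with slerp weights a = sin((1−f)δ)/sin δ ≈ 0.827, b = sin(fδ)/sin δ ≈ 1.201.
p = a·p₁ + b·p₂ ≈ (0.664, 0.544, -0.512); φ = arcsin(p_z) ≈ -30.83°, λ = atan2(p_y, p_x) ≈ 39.33°.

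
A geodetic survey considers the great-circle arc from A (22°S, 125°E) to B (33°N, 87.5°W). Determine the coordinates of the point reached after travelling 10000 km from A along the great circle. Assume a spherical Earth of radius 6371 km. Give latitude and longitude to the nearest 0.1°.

Convert each endpoint to a unit vector on the sphere (x = cos φ cos λ, y = cos φ sin λ, z = sin φ).
The central angle between the endpoints is δ = arccos(p₁·p₂) ≈ 2.606 rad (149.3°). The total great-circle distance is δ·R ≈ 2.606 × 6371 ≈ 16601 km, so the target fraction is f = 10000/16601 ≈ 0.602.
Interpolate at f ≈ 0.602 with slerp weights a = sin((1−f)δ)/sin δ ≈ 1.685, b = sin(fδ)/sin δ ≈ 1.959.
p = a·p₁ + b·p₂ ≈ (-0.825, -0.361, 0.435); φ = arcsin(p_z) ≈ 25.81°, λ = atan2(p_y, p_x) ≈ -156.35°.

≈ (25.8°N, 156.4°W)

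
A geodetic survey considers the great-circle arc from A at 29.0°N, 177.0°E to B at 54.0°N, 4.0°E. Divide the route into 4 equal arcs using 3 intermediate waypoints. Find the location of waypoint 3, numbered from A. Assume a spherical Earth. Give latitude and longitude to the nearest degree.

≈ 78°N, 16°E

Convert each endpoint to a unit vector on the sphere (x = cos φ cos λ, y = cos φ sin λ, z = sin φ).
The central angle between the endpoints is δ = arccos(p₁·p₂) ≈ 1.689 rad (96.8°).
Interpolate at f = 3/4 with slerp weights a = sin((1−f)δ)/sin δ ≈ 0.413, b = sin(fδ)/sin δ ≈ 0.961.
p = a·p₁ + b·p₂ ≈ (0.203, 0.058, 0.977); φ = arcsin(p_z) ≈ 77.81°, λ = atan2(p_y, p_x) ≈ 16.03°.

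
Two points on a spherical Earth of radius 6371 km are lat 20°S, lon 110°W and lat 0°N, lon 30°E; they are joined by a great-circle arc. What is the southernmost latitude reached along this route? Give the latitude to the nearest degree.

The great circle lies in the plane with unit normal n̂ = (p₁ × p₂)/|p₁ × p₂|.
Here n̂_z ≈ +0.870; the vertex latitude is φ_max = arccos|n̂_z| ≈ 29.5°.

≈ 30°S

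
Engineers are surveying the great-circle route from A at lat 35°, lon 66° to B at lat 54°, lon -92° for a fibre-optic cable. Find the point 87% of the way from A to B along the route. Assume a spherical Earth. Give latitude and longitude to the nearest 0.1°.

Convert each endpoint to a unit vector on the sphere (x = cos φ cos λ, y = cos φ sin λ, z = sin φ).
The central angle between the endpoints is δ = arccos(p₁·p₂) ≈ 1.553 rad (89.0°).
Interpolate at f = 0.87 with slerp weights a = sin((1−f)δ)/sin δ ≈ 0.201, b = sin(fδ)/sin δ ≈ 0.976.
p = a·p₁ + b·p₂ ≈ (0.047, -0.423, 0.905); φ = arcsin(p_z) ≈ 64.79°, λ = atan2(p_y, p_x) ≈ -83.69°.

≈ lat 64.8°, lon -83.7°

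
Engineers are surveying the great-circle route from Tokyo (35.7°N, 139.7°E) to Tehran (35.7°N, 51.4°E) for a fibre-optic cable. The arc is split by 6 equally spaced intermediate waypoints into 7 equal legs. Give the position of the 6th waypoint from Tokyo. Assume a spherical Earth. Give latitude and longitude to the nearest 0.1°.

Convert each endpoint to a unit vector on the sphere (x = cos φ cos λ, y = cos φ sin λ, z = sin φ).
The central angle between the endpoints is δ = arccos(p₁·p₂) ≈ 1.202 rad (68.9°).
Interpolate at f = 6/7 with slerp weights a = sin((1−f)δ)/sin δ ≈ 0.183, b = sin(fδ)/sin δ ≈ 0.919.
p = a·p₁ + b·p₂ ≈ (0.352, 0.680, 0.643); φ = arcsin(p_z) ≈ 40.04°, λ = atan2(p_y, p_x) ≈ 62.60°.

≈ (40.0°N, 62.6°E)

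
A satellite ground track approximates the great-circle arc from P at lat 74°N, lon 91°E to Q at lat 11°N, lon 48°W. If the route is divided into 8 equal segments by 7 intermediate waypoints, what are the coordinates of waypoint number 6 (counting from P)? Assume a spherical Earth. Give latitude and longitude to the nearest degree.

Write both endpoints as unit vectors p₁, p₂ with components (cos φ cos λ, cos φ sin λ, sin φ).
The central angle between the endpoints is δ = arccos(p₁·p₂) ≈ 1.592 rad (91.2°).
Interpolate at f = 6/8 with slerp weights a = sin((1−f)δ)/sin δ ≈ 0.388, b = sin(fδ)/sin δ ≈ 0.930.
p = a·p₁ + b·p₂ ≈ (0.609, -0.572, 0.550); φ = arcsin(p_z) ≈ 33.37°, λ = atan2(p_y, p_x) ≈ -43.19°.

≈ lat 33°N, lon 43°W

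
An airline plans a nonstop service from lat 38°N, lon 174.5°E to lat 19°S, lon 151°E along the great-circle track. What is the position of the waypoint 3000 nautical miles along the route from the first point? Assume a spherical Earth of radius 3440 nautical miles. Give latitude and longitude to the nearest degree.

≈ lat 9°S, lon 155°E

Write both endpoints as unit vectors p₁, p₂ with components (cos φ cos λ, cos φ sin λ, sin φ).
The central angle between the endpoints is δ = arccos(p₁·p₂) ≈ 1.067 rad (61.1°). The total great-circle distance is δ·R ≈ 1.067 × 3440 ≈ 3670 nmi, so the target fraction is f = 3000/3670 ≈ 0.817.
Interpolate at f ≈ 0.817 with slerp weights a = sin((1−f)δ)/sin δ ≈ 0.221, b = sin(fδ)/sin δ ≈ 0.874.
p = a·p₁ + b·p₂ ≈ (-0.896, 0.417, -0.149); φ = arcsin(p_z) ≈ -8.54°, λ = atan2(p_y, p_x) ≈ 155.03°.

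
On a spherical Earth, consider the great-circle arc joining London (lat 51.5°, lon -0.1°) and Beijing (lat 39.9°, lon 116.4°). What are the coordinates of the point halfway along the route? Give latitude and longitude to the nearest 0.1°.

≈ lat 62.5°, lon 67.7°

Convert each endpoint to a unit vector on the sphere (x = cos φ cos λ, y = cos φ sin λ, z = sin φ).
The central angle between the endpoints is δ = arccos(p₁·p₂) ≈ 1.278 rad (73.2°).
Interpolate at f = 1/2 with slerp weights a = sin((1−f)δ)/sin δ ≈ 0.623, b = sin(fδ)/sin δ ≈ 0.623.
p = a·p₁ + b·p₂ ≈ (0.175, 0.427, 0.887); φ = arcsin(p_z) ≈ 62.49°, λ = atan2(p_y, p_x) ≈ 67.70°.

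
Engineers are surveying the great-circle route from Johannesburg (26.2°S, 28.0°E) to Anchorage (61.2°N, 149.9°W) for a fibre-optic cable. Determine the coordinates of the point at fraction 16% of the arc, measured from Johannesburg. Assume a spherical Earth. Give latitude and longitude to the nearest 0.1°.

Write both endpoints as unit vectors p₁, p₂ with components (cos φ cos λ, cos φ sin λ, sin φ).
The central angle between the endpoints is δ = arccos(p₁·p₂) ≈ 2.530 rad (145.0°).
Interpolate at f = 0.16 with slerp weights a = sin((1−f)δ)/sin δ ≈ 1.481, b = sin(fδ)/sin δ ≈ 0.686.
p = a·p₁ + b·p₂ ≈ (0.887, 0.458, -0.053); φ = arcsin(p_z) ≈ -3.01°, λ = atan2(p_y, p_x) ≈ 27.30°.

≈ (3.0°S, 27.3°E)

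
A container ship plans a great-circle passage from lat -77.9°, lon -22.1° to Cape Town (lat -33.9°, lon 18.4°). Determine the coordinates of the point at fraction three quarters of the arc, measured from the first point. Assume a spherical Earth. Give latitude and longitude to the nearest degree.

≈ lat -45°, lon 15°

Convert each endpoint to a unit vector on the sphere (x = cos φ cos λ, y = cos φ sin λ, z = sin φ).
The central angle between the endpoints is δ = arccos(p₁·p₂) ≈ 0.826 rad (47.3°).
Interpolate at f = 3/4 with slerp weights a = sin((1−f)δ)/sin δ ≈ 0.279, b = sin(fδ)/sin δ ≈ 0.790.
p = a·p₁ + b·p₂ ≈ (0.676, 0.185, -0.713); φ = arcsin(p_z) ≈ -45.49°, λ = atan2(p_y, p_x) ≈ 15.30°.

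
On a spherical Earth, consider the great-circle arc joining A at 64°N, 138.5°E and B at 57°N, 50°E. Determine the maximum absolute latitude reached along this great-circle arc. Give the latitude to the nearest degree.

≈ 68°N

The great circle lies in the plane with unit normal n̂ = (p₁ × p₂)/|p₁ × p₂|.
Here n̂_z ≈ -0.367; the vertex latitude is φ_max = arccos|n̂_z| ≈ 68.5°.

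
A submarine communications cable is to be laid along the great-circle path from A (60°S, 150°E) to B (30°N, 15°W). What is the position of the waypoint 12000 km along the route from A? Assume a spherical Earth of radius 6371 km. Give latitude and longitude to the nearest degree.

≈ (9°S, 6°W)

Write both endpoints as unit vectors p₁, p₂ with components (cos φ cos λ, cos φ sin λ, sin φ).
The central angle between the endpoints is δ = arccos(p₁·p₂) ≈ 2.589 rad (148.4°). The total great-circle distance is δ·R ≈ 2.589 × 6371 ≈ 16496 km, so the target fraction is f = 12000/16496 ≈ 0.727.
Interpolate at f ≈ 0.727 with slerp weights a = sin((1−f)δ)/sin δ ≈ 1.236, b = sin(fδ)/sin δ ≈ 1.813.
p = a·p₁ + b·p₂ ≈ (0.982, -0.097, -0.164); φ = arcsin(p_z) ≈ -9.42°, λ = atan2(p_y, p_x) ≈ -5.67°.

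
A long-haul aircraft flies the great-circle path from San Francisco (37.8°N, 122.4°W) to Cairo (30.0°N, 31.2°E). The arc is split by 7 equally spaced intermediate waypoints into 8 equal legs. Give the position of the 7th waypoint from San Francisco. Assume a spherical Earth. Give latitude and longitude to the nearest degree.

Write both endpoints as unit vectors p₁, p₂ with components (cos φ cos λ, cos φ sin λ, sin φ).
The central angle between the endpoints is δ = arccos(p₁·p₂) ≈ 1.882 rad (107.8°).
Interpolate at f = 7/8 with slerp weights a = sin((1−f)δ)/sin δ ≈ 0.245, b = sin(fδ)/sin δ ≈ 1.048.
p = a·p₁ + b·p₂ ≈ (0.672, 0.307, 0.674); φ = arcsin(p_z) ≈ 42.37°, λ = atan2(p_y, p_x) ≈ 24.51°.

≈ 42°N, 25°E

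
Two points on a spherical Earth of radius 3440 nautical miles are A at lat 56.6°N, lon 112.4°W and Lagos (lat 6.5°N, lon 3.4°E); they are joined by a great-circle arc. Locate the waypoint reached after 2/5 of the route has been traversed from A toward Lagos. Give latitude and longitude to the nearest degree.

The haversine formula gives a central angle δ ≈ 1.715 rad (98.3°) between the endpoints.
Interpolate at f = 2/5 with slerp weights a = sin((1−f)δ)/sin δ ≈ 0.866, b = sin(fδ)/sin δ ≈ 0.640.
p = a·p₁ + b·p₂ ≈ (0.453, -0.403, 0.795); φ = arcsin(p_z) ≈ 52.67°, λ = atan2(p_y, p_x) ≈ -41.64°.

≈ lat 53°N, lon 42°W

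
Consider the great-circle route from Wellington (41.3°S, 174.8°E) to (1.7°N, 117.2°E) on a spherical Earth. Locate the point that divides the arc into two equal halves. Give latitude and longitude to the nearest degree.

Write both endpoints as unit vectors p₁, p₂ with components (cos φ cos λ, cos φ sin λ, sin φ).
The central angle between the endpoints is δ = arccos(p₁·p₂) ≈ 1.178 rad (67.5°).
Interpolate at f = 1/2 with slerp weights a = sin((1−f)δ)/sin δ ≈ 0.601, b = sin(fδ)/sin δ ≈ 0.601.
p = a·p₁ + b·p₂ ≈ (-0.725, 0.576, -0.379); φ = arcsin(p_z) ≈ -22.27°, λ = atan2(p_y, p_x) ≈ 141.54°.

≈ (22°S, 142°E)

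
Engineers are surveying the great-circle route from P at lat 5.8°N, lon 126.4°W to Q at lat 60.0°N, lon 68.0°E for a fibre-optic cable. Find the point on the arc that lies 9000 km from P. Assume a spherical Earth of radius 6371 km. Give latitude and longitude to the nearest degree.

Write both endpoints as unit vectors p₁, p₂ with components (cos φ cos λ, cos φ sin λ, sin φ).
The central angle between the endpoints is δ = arccos(p₁·p₂) ≈ 1.976 rad (113.2°). The total great-circle distance is δ·R ≈ 1.976 × 6371 ≈ 12590 km, so the target fraction is f = 9000/12590 ≈ 0.715.
Interpolate at f ≈ 0.715 with slerp weights a = sin((1−f)δ)/sin δ ≈ 0.581, b = sin(fδ)/sin δ ≈ 1.075.
p = a·p₁ + b·p₂ ≈ (-0.142, 0.033, 0.989); φ = arcsin(p_z) ≈ 81.63°, λ = atan2(p_y, p_x) ≈ 166.99°.

≈ lat 82°N, lon 167°E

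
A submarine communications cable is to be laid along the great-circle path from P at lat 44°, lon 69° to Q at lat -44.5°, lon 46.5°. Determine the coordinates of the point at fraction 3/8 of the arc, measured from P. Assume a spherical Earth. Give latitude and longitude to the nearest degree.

Write both endpoints as unit vectors p₁, p₂ with components (cos φ cos λ, cos φ sin λ, sin φ).
The central angle between the endpoints is δ = arccos(p₁·p₂) ≈ 1.584 rad (90.7°).
Interpolate at f = 3/8 with slerp weights a = sin((1−f)δ)/sin δ ≈ 0.836, b = sin(fδ)/sin δ ≈ 0.560.
p = a·p₁ + b·p₂ ≈ (0.490, 0.851, 0.188); φ = arcsin(p_z) ≈ 10.86°, λ = atan2(p_y, p_x) ≈ 60.05°.

≈ lat 11°, lon 60°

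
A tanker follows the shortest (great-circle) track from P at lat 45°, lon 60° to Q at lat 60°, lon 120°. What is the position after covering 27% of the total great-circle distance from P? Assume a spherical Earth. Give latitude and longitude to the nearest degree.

Write both endpoints as unit vectors p₁, p₂ with components (cos φ cos λ, cos φ sin λ, sin φ).
The central angle between the endpoints is δ = arccos(p₁·p₂) ≈ 0.661 rad (37.9°).
Interpolate at f = 0.27 with slerp weights a = sin((1−f)δ)/sin δ ≈ 0.756, b = sin(fδ)/sin δ ≈ 0.289.
p = a·p₁ + b·p₂ ≈ (0.195, 0.588, 0.785); φ = arcsin(p_z) ≈ 51.71°, λ = atan2(p_y, p_x) ≈ 71.66°.

≈ lat 52°, lon 72°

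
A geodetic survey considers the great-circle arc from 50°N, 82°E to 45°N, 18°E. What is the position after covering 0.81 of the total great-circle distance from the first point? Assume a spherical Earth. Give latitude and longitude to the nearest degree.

Convert each endpoint to a unit vector on the sphere (x = cos φ cos λ, y = cos φ sin λ, z = sin φ).
The central angle between the endpoints is δ = arccos(p₁·p₂) ≈ 0.736 rad (42.2°).
Interpolate at f = 0.81 with slerp weights a = sin((1−f)δ)/sin δ ≈ 0.208, b = sin(fδ)/sin δ ≈ 0.836.
p = a·p₁ + b·p₂ ≈ (0.581, 0.315, 0.750); φ = arcsin(p_z) ≈ 48.63°, λ = atan2(p_y, p_x) ≈ 28.46°.

≈ 49°N, 28°E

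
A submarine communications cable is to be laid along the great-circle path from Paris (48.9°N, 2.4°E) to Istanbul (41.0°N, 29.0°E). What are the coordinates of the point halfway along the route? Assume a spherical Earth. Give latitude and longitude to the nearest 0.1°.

Write both endpoints as unit vectors p₁, p₂ with components (cos φ cos λ, cos φ sin λ, sin φ).
The central angle between the endpoints is δ = arccos(p₁·p₂) ≈ 0.354 rad (20.3°).
Interpolate at f = 1/2 with slerp weights a = sin((1−f)δ)/sin δ ≈ 0.508, b = sin(fδ)/sin δ ≈ 0.508.
p = a·p₁ + b·p₂ ≈ (0.669, 0.200, 0.716); φ = arcsin(p_z) ≈ 45.72°, λ = atan2(p_y, p_x) ≈ 16.63°.

≈ 45.7°N, 16.6°E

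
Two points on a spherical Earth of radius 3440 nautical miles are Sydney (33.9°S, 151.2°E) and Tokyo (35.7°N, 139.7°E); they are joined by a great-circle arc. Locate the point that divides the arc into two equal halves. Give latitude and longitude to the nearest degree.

The haversine formula gives a central angle δ ≈ 1.229 rad (70.4°) between the endpoints.
Interpolate at f = 1/2 with slerp weights a = sin((1−f)δ)/sin δ ≈ 0.612, b = sin(fδ)/sin δ ≈ 0.612.
p = a·p₁ + b·p₂ ≈ (-0.824, 0.566, 0.016); φ = arcsin(p_z) ≈ 0.90°, λ = atan2(p_y, p_x) ≈ 145.51°.

≈ (1°N, 146°E)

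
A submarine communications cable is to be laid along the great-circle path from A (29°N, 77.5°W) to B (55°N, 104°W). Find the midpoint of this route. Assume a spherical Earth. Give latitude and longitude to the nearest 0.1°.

≈ (42.7°N, 87.9°W)

Convert each endpoint to a unit vector on the sphere (x = cos φ cos λ, y = cos φ sin λ, z = sin φ).
The central angle between the endpoints is δ = arccos(p₁·p₂) ≈ 0.562 rad (32.2°).
Interpolate at f = 1/2 with slerp weights a = sin((1−f)δ)/sin δ ≈ 0.520, b = sin(fδ)/sin δ ≈ 0.520.
p = a·p₁ + b·p₂ ≈ (0.026, -0.734, 0.679); φ = arcsin(p_z) ≈ 42.74°, λ = atan2(p_y, p_x) ≈ -87.95°.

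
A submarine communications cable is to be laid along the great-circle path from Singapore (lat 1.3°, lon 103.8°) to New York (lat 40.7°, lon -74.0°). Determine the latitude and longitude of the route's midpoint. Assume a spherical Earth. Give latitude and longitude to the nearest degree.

≈ lat 70°, lon 97°

Convert each endpoint to a unit vector on the sphere (x = cos φ cos λ, y = cos φ sin λ, z = sin φ).
The central angle between the endpoints is δ = arccos(p₁·p₂) ≈ 2.408 rad (138.0°).
Interpolate at f = 1/2 with slerp weights a = sin((1−f)δ)/sin δ ≈ 1.394, b = sin(fδ)/sin δ ≈ 1.394.
p = a·p₁ + b·p₂ ≈ (-0.041, 0.337, 0.940); φ = arcsin(p_z) ≈ 70.13°, λ = atan2(p_y, p_x) ≈ 96.95°.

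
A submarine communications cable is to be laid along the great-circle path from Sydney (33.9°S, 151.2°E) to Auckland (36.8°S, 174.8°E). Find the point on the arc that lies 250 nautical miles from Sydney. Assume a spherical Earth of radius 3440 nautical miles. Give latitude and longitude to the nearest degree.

≈ 35°S, 156°E

From cos δ = sin φ₁ sin φ₂ + cos φ₁ cos φ₂ cos Δλ, the central angle is δ ≈ 0.339 rad (19.4°). The total great-circle distance is δ·R ≈ 0.339 × 3440 ≈ 1166 nmi, so the target fraction is f = 250/1166 ≈ 0.214.
Interpolate at f ≈ 0.214 with slerp weights a = sin((1−f)δ)/sin δ ≈ 0.791, b = sin(fδ)/sin δ ≈ 0.218.
p = a·p₁ + b·p₂ ≈ (-0.750, 0.332, -0.572); φ = arcsin(p_z) ≈ -34.91°, λ = atan2(p_y, p_x) ≈ 156.10°.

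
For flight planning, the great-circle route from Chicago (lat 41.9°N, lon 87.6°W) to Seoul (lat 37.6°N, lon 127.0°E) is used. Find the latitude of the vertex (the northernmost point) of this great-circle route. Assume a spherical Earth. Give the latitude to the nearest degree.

The great circle lies in the plane with unit normal n̂ = (p₁ × p₂)/|p₁ × p₂|.
Here n̂_z ≈ -0.336; the vertex latitude is φ_max = arccos|n̂_z| ≈ 70.4°.
Check via Clairaut: cos φ_max = |cos φ₁| · sin C = cos(41.9°)·sin(26.8°) ≈ 0.336, again giving ≈ 70.4°.

≈ 70°N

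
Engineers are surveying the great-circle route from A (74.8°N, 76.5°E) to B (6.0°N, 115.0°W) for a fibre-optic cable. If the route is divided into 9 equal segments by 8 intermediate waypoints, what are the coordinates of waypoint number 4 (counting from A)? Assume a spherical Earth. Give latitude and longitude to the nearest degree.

≈ (61°N, 120°W)

Convert each endpoint to a unit vector on the sphere (x = cos φ cos λ, y = cos φ sin λ, z = sin φ).
The central angle between the endpoints is δ = arccos(p₁·p₂) ≈ 1.726 rad (98.9°).
Interpolate at f = 4/9 with slerp weights a = sin((1−f)δ)/sin δ ≈ 0.829, b = sin(fδ)/sin δ ≈ 0.703.
p = a·p₁ + b·p₂ ≈ (-0.245, -0.422, 0.873); φ = arcsin(p_z) ≈ 60.81°, λ = atan2(p_y, p_x) ≈ -120.09°.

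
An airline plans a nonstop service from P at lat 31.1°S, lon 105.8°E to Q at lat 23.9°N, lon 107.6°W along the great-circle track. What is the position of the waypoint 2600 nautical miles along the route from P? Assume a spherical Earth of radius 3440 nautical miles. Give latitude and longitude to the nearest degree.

Write both endpoints as unit vectors p₁, p₂ with components (cos φ cos λ, cos φ sin λ, sin φ).
The central angle between the endpoints is δ = arccos(p₁·p₂) ≈ 2.612 rad (149.6°). The total great-circle distance is δ·R ≈ 2.612 × 3440 ≈ 8984 nmi, so the target fraction is f = 2600/8984 ≈ 0.289.
Interpolate at f ≈ 0.289 with slerp weights a = sin((1−f)δ)/sin δ ≈ 1.898, b = sin(fδ)/sin δ ≈ 1.357.
p = a·p₁ + b·p₂ ≈ (-0.818, 0.382, -0.431); φ = arcsin(p_z) ≈ -25.52°, λ = atan2(p_y, p_x) ≈ 154.98°.

≈ lat 26°S, lon 155°E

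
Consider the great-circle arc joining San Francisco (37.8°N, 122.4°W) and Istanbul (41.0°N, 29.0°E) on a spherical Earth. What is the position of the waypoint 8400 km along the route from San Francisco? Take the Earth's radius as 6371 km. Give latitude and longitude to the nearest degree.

Convert each endpoint to a unit vector on the sphere (x = cos φ cos λ, y = cos φ sin λ, z = sin φ).
The central angle between the endpoints is δ = arccos(p₁·p₂) ≈ 1.693 rad (97.0°). The total great-circle distance is δ·R ≈ 1.693 × 6371 ≈ 10783 km, so the target fraction is f = 8400/10783 ≈ 0.779.
Interpolate at f ≈ 0.779 with slerp weights a = sin((1−f)δ)/sin δ ≈ 0.368, b = sin(fδ)/sin δ ≈ 0.976.
p = a·p₁ + b·p₂ ≈ (0.488, 0.111, 0.866); φ = arcsin(p_z) ≈ 59.96°, λ = atan2(p_y, p_x) ≈ 12.85°.

≈ (60°N, 13°E)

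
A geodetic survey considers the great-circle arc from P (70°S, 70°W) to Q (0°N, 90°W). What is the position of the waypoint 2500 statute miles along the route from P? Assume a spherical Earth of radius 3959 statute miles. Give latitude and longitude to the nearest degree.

Convert each endpoint to a unit vector on the sphere (x = cos φ cos λ, y = cos φ sin λ, z = sin φ).
The central angle between the endpoints is δ = arccos(p₁·p₂) ≈ 1.244 rad (71.3°). The total great-circle distance is δ·R ≈ 1.244 × 3959 ≈ 4923 mi, so the target fraction is f = 2500/4923 ≈ 0.508.
Interpolate at f ≈ 0.508 with slerp weights a = sin((1−f)δ)/sin δ ≈ 0.607, b = sin(fδ)/sin δ ≈ 0.623.
p = a·p₁ + b·p₂ ≈ (0.071, -0.818, -0.570); φ = arcsin(p_z) ≈ -34.76°, λ = atan2(p_y, p_x) ≈ -85.04°.

≈ (35°S, 85°W)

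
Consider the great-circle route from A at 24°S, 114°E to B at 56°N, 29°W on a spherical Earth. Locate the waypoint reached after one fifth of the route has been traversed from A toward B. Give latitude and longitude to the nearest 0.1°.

≈ 0.3°N, 100.5°E

The haversine formula gives a central angle δ ≈ 2.412 rad (138.2°) between the endpoints.
Interpolate at f = 1/5 with slerp weights a = sin((1−f)δ)/sin δ ≈ 1.404, b = sin(fδ)/sin δ ≈ 0.696.
p = a·p₁ + b·p₂ ≈ (-0.182, 0.983, 0.005); φ = arcsin(p_z) ≈ 0.31°, λ = atan2(p_y, p_x) ≈ 100.46°.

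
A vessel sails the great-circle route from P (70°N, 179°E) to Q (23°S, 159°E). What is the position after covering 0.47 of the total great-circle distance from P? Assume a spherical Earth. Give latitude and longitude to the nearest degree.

The haversine formula gives a central angle δ ≈ 1.642 rad (94.1°) between the endpoints.
Interpolate at f = 0.47 with slerp weights a = sin((1−f)δ)/sin δ ≈ 0.767, b = sin(fδ)/sin δ ≈ 0.699.
p = a·p₁ + b·p₂ ≈ (-0.863, 0.235, 0.447); φ = arcsin(p_z) ≈ 26.56°, λ = atan2(p_y, p_x) ≈ 164.75°.

≈ (27°N, 165°E)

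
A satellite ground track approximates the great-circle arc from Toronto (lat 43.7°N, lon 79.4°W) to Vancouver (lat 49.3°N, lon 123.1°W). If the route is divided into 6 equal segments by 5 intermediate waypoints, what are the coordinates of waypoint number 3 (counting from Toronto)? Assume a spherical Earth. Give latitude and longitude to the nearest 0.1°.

≈ lat 48.6°N, lon 100.1°W

The haversine formula gives a central angle δ ≈ 0.526 rad (30.2°) between the endpoints.
Interpolate at f = 3/6 with slerp weights a = sin((1−f)δ)/sin δ ≈ 0.518, b = sin(fδ)/sin δ ≈ 0.518.
p = a·p₁ + b·p₂ ≈ (-0.116, -0.651, 0.750); φ = arcsin(p_z) ≈ 48.62°, λ = atan2(p_y, p_x) ≈ -100.07°.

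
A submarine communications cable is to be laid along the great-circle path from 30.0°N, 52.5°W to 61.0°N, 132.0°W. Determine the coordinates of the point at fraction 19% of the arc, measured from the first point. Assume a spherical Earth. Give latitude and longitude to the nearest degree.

≈ 39°N, 61°W

Convert each endpoint to a unit vector on the sphere (x = cos φ cos λ, y = cos φ sin λ, z = sin φ).
The central angle between the endpoints is δ = arccos(p₁·p₂) ≈ 1.031 rad (59.1°).
Interpolate at f = 0.19 with slerp weights a = sin((1−f)δ)/sin δ ≈ 0.864, b = sin(fδ)/sin δ ≈ 0.227.
p = a·p₁ + b·p₂ ≈ (0.382, -0.676, 0.631); φ = arcsin(p_z) ≈ 39.09°, λ = atan2(p_y, p_x) ≈ -60.51°.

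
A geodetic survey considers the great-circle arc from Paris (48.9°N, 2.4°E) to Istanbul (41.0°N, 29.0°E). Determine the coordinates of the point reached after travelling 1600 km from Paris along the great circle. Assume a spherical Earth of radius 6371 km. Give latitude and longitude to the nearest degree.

≈ 44°N, 22°E

Write both endpoints as unit vectors p₁, p₂ with components (cos φ cos λ, cos φ sin λ, sin φ).
The central angle between the endpoints is δ = arccos(p₁·p₂) ≈ 0.354 rad (20.3°). The total great-circle distance is δ·R ≈ 0.354 × 6371 ≈ 2255 km, so the target fraction is f = 1600/2255 ≈ 0.709.
Interpolate at f ≈ 0.709 with slerp weights a = sin((1−f)δ)/sin δ ≈ 0.296, b = sin(fδ)/sin δ ≈ 0.717.
p = a·p₁ + b·p₂ ≈ (0.668, 0.270, 0.694); φ = arcsin(p_z) ≈ 43.91°, λ = atan2(p_y, p_x) ≈ 22.05°.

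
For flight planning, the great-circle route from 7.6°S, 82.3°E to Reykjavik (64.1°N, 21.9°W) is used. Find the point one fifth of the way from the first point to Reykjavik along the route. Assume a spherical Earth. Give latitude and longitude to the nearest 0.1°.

The haversine formula gives a central angle δ ≈ 1.798 rad (103.0°) between the endpoints.
Interpolate at f = 1/5 with slerp weights a = sin((1−f)δ)/sin δ ≈ 1.017, b = sin(fδ)/sin δ ≈ 0.361.
p = a·p₁ + b·p₂ ≈ (0.281, 0.940, 0.190); φ = arcsin(p_z) ≈ 10.97°, λ = atan2(p_y, p_x) ≈ 73.34°.

≈ 11.0°N, 73.3°E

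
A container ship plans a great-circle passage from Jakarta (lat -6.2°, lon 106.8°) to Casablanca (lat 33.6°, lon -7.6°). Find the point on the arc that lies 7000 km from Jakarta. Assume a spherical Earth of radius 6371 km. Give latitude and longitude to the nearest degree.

Write both endpoints as unit vectors p₁, p₂ with components (cos φ cos λ, cos φ sin λ, sin φ).
The central angle between the endpoints is δ = arccos(p₁·p₂) ≈ 1.984 rad (113.7°). The total great-circle distance is δ·R ≈ 1.984 × 6371 ≈ 12642 km, so the target fraction is f = 7000/12642 ≈ 0.554.
Interpolate at f ≈ 0.554 with slerp weights a = sin((1−f)δ)/sin δ ≈ 0.846, b = sin(fδ)/sin δ ≈ 0.973.
p = a·p₁ + b·p₂ ≈ (0.560, 0.698, 0.447); φ = arcsin(p_z) ≈ 26.55°, λ = atan2(p_y, p_x) ≈ 51.24°.

≈ lat 27°, lon 51°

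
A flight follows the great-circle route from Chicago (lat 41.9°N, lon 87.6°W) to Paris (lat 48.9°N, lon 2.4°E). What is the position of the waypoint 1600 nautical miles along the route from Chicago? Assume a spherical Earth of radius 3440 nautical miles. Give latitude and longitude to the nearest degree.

The haversine formula gives a central angle δ ≈ 1.043 rad (59.8°) between the endpoints. The total great-circle distance is δ·R ≈ 1.043 × 3440 ≈ 3589 nmi, so the target fraction is f = 1600/3589 ≈ 0.446.
Interpolate at f ≈ 0.446 with slerp weights a = sin((1−f)δ)/sin δ ≈ 0.633, b = sin(fδ)/sin δ ≈ 0.519.
p = a·p₁ + b·p₂ ≈ (0.361, -0.456, 0.814); φ = arcsin(p_z) ≈ 54.45°, λ = atan2(p_y, p_x) ≈ -51.67°.

≈ lat 54°N, lon 52°W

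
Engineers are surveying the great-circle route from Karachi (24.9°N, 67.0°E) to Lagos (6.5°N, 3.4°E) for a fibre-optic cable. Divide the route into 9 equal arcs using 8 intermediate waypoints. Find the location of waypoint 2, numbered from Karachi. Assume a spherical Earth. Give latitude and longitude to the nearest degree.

The haversine formula gives a central angle δ ≈ 1.106 rad (63.4°) between the endpoints.
Interpolate at f = 2/9 with slerp weights a = sin((1−f)δ)/sin δ ≈ 0.848, b = sin(fδ)/sin δ ≈ 0.272.
p = a·p₁ + b·p₂ ≈ (0.570, 0.724, 0.388); φ = arcsin(p_z) ≈ 22.82°, λ = atan2(p_y, p_x) ≈ 51.76°.

≈ (23°N, 52°E)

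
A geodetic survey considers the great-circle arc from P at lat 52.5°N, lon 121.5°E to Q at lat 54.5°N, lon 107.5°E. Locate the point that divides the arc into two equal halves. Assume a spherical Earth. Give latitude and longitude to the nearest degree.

The haversine formula gives a central angle δ ≈ 0.149 rad (8.5°) between the endpoints.
Interpolate at f = 1/2 with slerp weights a = sin((1−f)δ)/sin δ ≈ 0.501, b = sin(fδ)/sin δ ≈ 0.501.
p = a·p₁ + b·p₂ ≈ (-0.247, 0.538, 0.806); φ = arcsin(p_z) ≈ 53.70°, λ = atan2(p_y, p_x) ≈ 114.67°.

≈ lat 54°N, lon 115°E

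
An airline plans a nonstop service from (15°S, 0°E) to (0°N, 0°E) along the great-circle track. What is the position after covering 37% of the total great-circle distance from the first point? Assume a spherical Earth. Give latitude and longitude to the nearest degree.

Convert each endpoint to a unit vector on the sphere (x = cos φ cos λ, y = cos φ sin λ, z = sin φ).
The central angle between the endpoints is δ = arccos(p₁·p₂) ≈ 0.262 rad (15.0°).
Interpolate at f = 0.37 with slerp weights a = sin((1−f)δ)/sin δ ≈ 0.634, b = sin(fδ)/sin δ ≈ 0.374.
p = a·p₁ + b·p₂ ≈ (0.986, 0.000, -0.164); φ = arcsin(p_z) ≈ -9.45°, λ = atan2(p_y, p_x) ≈ 0.00°.

≈ (9°S, 0°E)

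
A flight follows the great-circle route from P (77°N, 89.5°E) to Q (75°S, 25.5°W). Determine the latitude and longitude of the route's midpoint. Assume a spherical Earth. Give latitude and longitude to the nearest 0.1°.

The haversine formula gives a central angle δ ≈ 2.879 rad (165.0°) between the endpoints.
Interpolate at f = 1/2 with slerp weights a = sin((1−f)δ)/sin δ ≈ 3.822, b = sin(fδ)/sin δ ≈ 3.822.
p = a·p₁ + b·p₂ ≈ (0.900, 0.434, 0.032); φ = arcsin(p_z) ≈ 1.85°, λ = atan2(p_y, p_x) ≈ 25.73°.

≈ (1.8°N, 25.7°E)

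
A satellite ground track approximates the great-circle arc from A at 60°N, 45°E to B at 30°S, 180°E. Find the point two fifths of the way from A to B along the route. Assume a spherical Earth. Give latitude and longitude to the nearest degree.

≈ 42°N, 136°E

Convert each endpoint to a unit vector on the sphere (x = cos φ cos λ, y = cos φ sin λ, z = sin φ).
The central angle between the endpoints is δ = arccos(p₁·p₂) ≈ 2.403 rad (137.7°).
Interpolate at f = 2/5 with slerp weights a = sin((1−f)δ)/sin δ ≈ 1.472, b = sin(fδ)/sin δ ≈ 1.217.
p = a·p₁ + b·p₂ ≈ (-0.534, 0.521, 0.667); φ = arcsin(p_z) ≈ 41.80°, λ = atan2(p_y, p_x) ≈ 135.71°.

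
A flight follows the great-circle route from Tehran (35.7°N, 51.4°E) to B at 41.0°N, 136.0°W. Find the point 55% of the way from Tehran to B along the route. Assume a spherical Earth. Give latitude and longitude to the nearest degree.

Write both endpoints as unit vectors p₁, p₂ with components (cos φ cos λ, cos φ sin λ, sin φ).
The central angle between the endpoints is δ = arccos(p₁·p₂) ≈ 1.798 rad (103.0°).
Interpolate at f = 0.55 with slerp weights a = sin((1−f)δ)/sin δ ≈ 0.743, b = sin(fδ)/sin δ ≈ 0.857.
p = a·p₁ + b·p₂ ≈ (-0.089, 0.022, 0.996); φ = arcsin(p_z) ≈ 84.73°, λ = atan2(p_y, p_x) ≈ 166.24°.

≈ 85°N, 166°E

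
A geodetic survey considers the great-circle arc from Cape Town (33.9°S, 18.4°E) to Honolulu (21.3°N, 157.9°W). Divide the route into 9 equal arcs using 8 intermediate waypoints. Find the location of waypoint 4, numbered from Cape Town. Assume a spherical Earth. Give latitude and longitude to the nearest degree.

Convert each endpoint to a unit vector on the sphere (x = cos φ cos λ, y = cos φ sin λ, z = sin φ).
The central angle between the endpoints is δ = arccos(p₁·p₂) ≈ 2.914 rad (167.0°).
Interpolate at f = 4/9 with slerp weights a = sin((1−f)δ)/sin δ ≈ 4.435, b = sin(fδ)/sin δ ≈ 4.272.
p = a·p₁ + b·p₂ ≈ (-0.195, -0.336, -0.921); φ = arcsin(p_z) ≈ -67.14°, λ = atan2(p_y, p_x) ≈ -120.21°.

≈ (67°S, 120°W)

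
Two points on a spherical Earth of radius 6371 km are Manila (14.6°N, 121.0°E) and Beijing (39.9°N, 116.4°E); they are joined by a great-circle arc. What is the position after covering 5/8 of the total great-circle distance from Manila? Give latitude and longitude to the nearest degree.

Write both endpoints as unit vectors p₁, p₂ with components (cos φ cos λ, cos φ sin λ, sin φ).
The central angle between the endpoints is δ = arccos(p₁·p₂) ≈ 0.447 rad (25.6°).
Interpolate at f = 5/8 with slerp weights a = sin((1−f)δ)/sin δ ≈ 0.386, b = sin(fδ)/sin δ ≈ 0.638.
p = a·p₁ + b·p₂ ≈ (-0.410, 0.759, 0.507); φ = arcsin(p_z) ≈ 30.43°, λ = atan2(p_y, p_x) ≈ 118.39°.

≈ (30°N, 118°E)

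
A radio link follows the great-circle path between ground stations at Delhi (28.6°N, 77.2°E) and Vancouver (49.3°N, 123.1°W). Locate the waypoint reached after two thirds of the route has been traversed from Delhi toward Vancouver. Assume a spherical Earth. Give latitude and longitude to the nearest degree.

≈ 77°N, 172°W

Write both endpoints as unit vectors p₁, p₂ with components (cos φ cos λ, cos φ sin λ, sin φ).
The central angle between the endpoints is δ = arccos(p₁·p₂) ≈ 1.746 rad (100.0°).
Interpolate at f = 2/3 with slerp weights a = sin((1−f)δ)/sin δ ≈ 0.558, b = sin(fδ)/sin δ ≈ 0.933.
p = a·p₁ + b·p₂ ≈ (-0.224, -0.032, 0.974); φ = arcsin(p_z) ≈ 76.95°, λ = atan2(p_y, p_x) ≈ -171.96°.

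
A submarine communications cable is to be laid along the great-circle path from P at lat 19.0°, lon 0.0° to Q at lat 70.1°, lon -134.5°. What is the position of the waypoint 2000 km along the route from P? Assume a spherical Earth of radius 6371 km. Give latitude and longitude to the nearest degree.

≈ lat 36°, lon -5°

From cos δ = sin φ₁ sin φ₂ + cos φ₁ cos φ₂ cos Δλ, the central angle is δ ≈ 1.490 rad (85.4°). The total great-circle distance is δ·R ≈ 1.490 × 6371 ≈ 9494 km, so the target fraction is f = 2000/9494 ≈ 0.211.
Interpolate at f ≈ 0.211 with slerp weights a = sin((1−f)δ)/sin δ ≈ 0.926, b = sin(fδ)/sin δ ≈ 0.310.
p = a·p₁ + b·p₂ ≈ (0.802, -0.075, 0.593); φ = arcsin(p_z) ≈ 36.36°, λ = atan2(p_y, p_x) ≈ -5.36°.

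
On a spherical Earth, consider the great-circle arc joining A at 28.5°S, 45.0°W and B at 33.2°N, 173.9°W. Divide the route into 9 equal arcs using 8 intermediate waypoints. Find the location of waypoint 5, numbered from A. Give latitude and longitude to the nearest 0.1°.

≈ 9.6°N, 112.9°W

Convert each endpoint to a unit vector on the sphere (x = cos φ cos λ, y = cos φ sin λ, z = sin φ).
The central angle between the endpoints is δ = arccos(p₁·p₂) ≈ 2.379 rad (136.3°).
Interpolate at f = 5/9 with slerp weights a = sin((1−f)δ)/sin δ ≈ 1.261, b = sin(fδ)/sin δ ≈ 1.403.
p = a·p₁ + b·p₂ ≈ (-0.384, -0.908, 0.167); φ = arcsin(p_z) ≈ 9.59°, λ = atan2(p_y, p_x) ≈ -112.90°.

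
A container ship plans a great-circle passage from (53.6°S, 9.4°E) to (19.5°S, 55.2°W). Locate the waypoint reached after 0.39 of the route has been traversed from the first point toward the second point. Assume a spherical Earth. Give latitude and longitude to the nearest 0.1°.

≈ (44.9°S, 23.9°W)

Write both endpoints as unit vectors p₁, p₂ with components (cos φ cos λ, cos φ sin λ, sin φ).
The central angle between the endpoints is δ = arccos(p₁·p₂) ≈ 1.037 rad (59.4°).
Interpolate at f = 0.39 with slerp weights a = sin((1−f)δ)/sin δ ≈ 0.687, b = sin(fδ)/sin δ ≈ 0.457.
p = a·p₁ + b·p₂ ≈ (0.648, -0.287, -0.705); φ = arcsin(p_z) ≈ -44.86°, λ = atan2(p_y, p_x) ≈ -23.91°.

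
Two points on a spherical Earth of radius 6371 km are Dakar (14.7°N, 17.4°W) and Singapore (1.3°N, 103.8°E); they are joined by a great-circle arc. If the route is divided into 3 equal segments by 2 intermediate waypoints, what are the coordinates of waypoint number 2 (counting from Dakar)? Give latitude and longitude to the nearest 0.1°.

≈ (12.3°N, 65.1°E)

The haversine formula gives a central angle δ ≈ 2.089 rad (119.7°) between the endpoints.
Interpolate at f = 2/3 with slerp weights a = sin((1−f)δ)/sin δ ≈ 0.738, b = sin(fδ)/sin δ ≈ 1.133.
p = a·p₁ + b·p₂ ≈ (0.411, 0.886, 0.213); φ = arcsin(p_z) ≈ 12.30°, λ = atan2(p_y, p_x) ≈ 65.11°.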